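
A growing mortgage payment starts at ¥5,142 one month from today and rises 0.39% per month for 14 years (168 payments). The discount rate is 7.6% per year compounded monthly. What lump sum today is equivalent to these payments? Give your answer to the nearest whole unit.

¥706,149

Periodic rate r = 0.076/12 per month; n is counted in months.
Growing ordinary annuity: PV = PMT₁ × [1 − ((1+g)/(1+r))^n] / (r − g) = 5,142 × [1 − ((1+0.0039)/(1+r))^168] / (r − 0.0039) = ¥706,149.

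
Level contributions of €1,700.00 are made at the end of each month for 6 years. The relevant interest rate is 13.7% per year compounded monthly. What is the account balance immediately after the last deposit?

This is an ordinary annuity: 72 deposits of €1,700.00 at the end of each month.
Periodic rate r = 0.137/12 per month; n is counted in months.
FV = PMT × [((1+r)^n − 1)/r] = 1,700 × [(1+r)^72 − 1] / r = €188,286.86

€188,286.86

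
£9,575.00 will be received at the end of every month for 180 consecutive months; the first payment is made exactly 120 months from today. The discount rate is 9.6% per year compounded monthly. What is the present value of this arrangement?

£353,212.15

Ordinary annuity of 180 payments, first payment at period 120.
Periodic rate r = 0.096/12 per month; n is counted in months.
The ordinary-annuity PV formula values the stream one period before the first payment (period 119); discount that back 119 periods:
PV₀ = 9,575 × [1 − (1+r)^−180] / r × (1+r)^−119 = £353,212.15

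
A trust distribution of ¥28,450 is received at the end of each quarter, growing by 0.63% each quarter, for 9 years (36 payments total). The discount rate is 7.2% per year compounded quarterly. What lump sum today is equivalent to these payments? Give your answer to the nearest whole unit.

¥827,768

Periodic rate r = 0.072/4 per quarter; n is counted in quarters.
Growing ordinary annuity: PV = PMT₁ × [1 − ((1+g)/(1+r))^n] / (r − g) = 28,450 × [1 − ((1+0.0063)/(1+r))^36] / (r − 0.0063) = ¥827,768.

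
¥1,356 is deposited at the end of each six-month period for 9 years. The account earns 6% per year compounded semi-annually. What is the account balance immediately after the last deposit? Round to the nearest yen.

¥31,750

This is an ordinary annuity: 18 deposits of ¥1,356 at the end of each six-month period.
Periodic rate r = 0.06/2 per half-year; n is counted in half-years.
FV = PMT × [((1+r)^n − 1)/r] = 1,356 × [(1+r)^18 − 1] / r = ¥31,750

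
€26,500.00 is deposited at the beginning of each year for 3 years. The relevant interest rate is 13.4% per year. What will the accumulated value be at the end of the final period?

€102,773.10

This is an annuity due: 3 deposits of €26,500.00 at the beginning of each year.
Periodic rate r = 0.134 per year.
FV = PMT × [((1+r)^n − 1)/r] × (1+r) = 26,500 × [(1+r)^3 − 1] / r × (1+r) = €102,773.10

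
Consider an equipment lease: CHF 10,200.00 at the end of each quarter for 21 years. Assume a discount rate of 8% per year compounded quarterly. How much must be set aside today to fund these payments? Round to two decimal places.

This is an ordinary annuity: 84 payments of CHF 10,200.00 at the end of each quarter.
Periodic rate r = 0.08/4 per quarter; n is counted in quarters.
PV = PMT × [(1 − (1+r)^−n)/r] = 10,200 × [1 − (1+r)^−84] / r = CHF 413,360.26

CHF 413,360.26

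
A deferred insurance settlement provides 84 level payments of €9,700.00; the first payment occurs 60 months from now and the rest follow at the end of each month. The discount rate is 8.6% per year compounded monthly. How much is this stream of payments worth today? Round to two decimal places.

€400,641.11

Ordinary annuity of 84 payments, first payment at period 60.
Periodic rate r = 0.086/12 per month; n is counted in months.
The ordinary-annuity PV formula values the stream one period before the first payment (period 59); discount that back 59 periods:
PV₀ = 9,700 × [1 − (1+r)^−84] / r × (1+r)^−59 = €400,641.11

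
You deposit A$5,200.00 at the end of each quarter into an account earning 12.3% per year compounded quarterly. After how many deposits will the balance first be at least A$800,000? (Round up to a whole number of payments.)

58 payments

Periodic rate r = 0.123/4 per quarter; n is counted in quarters.
Ordinary annuity FV: 800,000 = 5,200 × [((1+r)^n − 1)/r].
(1+r)^n = 1 + 800,000 × r / 5,200, so n = ln(1 + 800,000·r/5,200) / ln(1+r) = 57.64.
Round up to a whole number of payments: n = 58.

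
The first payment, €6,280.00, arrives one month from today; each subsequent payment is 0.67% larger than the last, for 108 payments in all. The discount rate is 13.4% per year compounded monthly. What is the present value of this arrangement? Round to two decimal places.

€534,350.33

Periodic rate r = 0.134/12 per month; n is counted in months.
Growing ordinary annuity: PV = PMT₁ × [1 − ((1+g)/(1+r))^n] / (r − g) = 6,280 × [1 − ((1+0.0067)/(1+r))^108] / (r − 0.0067) = €534,350.33.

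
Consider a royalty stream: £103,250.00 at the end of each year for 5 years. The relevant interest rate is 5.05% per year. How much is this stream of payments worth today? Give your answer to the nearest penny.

£446,401.29

This is an ordinary annuity: 5 payments of £103,250.00 at the end of each year.
Periodic rate r = 0.0505 per year.
PV = PMT × [(1 − (1+r)^−n)/r] = 103,250 × [1 − (1+r)^−5] / r = £446,401.29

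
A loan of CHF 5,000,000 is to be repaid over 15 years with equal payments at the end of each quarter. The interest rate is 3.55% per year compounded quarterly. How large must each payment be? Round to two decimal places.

Level ordinary annuity; solve PV = PMT × [(1 − (1+r)^−n)/r] for PMT.
Periodic rate r = 0.0355/4 per quarter; n is counted in quarters.
With n = 60: PMT = 5,000,000 / ([(1 − (1+r)^−n)/r]) = CHF 107,841.41

CHF 107,841.41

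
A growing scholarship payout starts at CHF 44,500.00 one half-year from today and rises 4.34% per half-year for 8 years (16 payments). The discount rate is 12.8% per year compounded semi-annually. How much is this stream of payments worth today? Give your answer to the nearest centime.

Periodic rate r = 0.128/2 per half-year; n is counted in half-years.
Growing ordinary annuity: PV = PMT₁ × [1 − ((1+g)/(1+r))^n] / (r − g) = 44,500 × [1 − ((1+0.0434)/(1+r))^16] / (r − 0.0434) = CHF 580,256.11.

CHF 580,256.11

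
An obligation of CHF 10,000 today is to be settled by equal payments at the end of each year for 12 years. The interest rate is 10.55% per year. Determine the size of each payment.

CHF 1,507.40

Level ordinary annuity; solve PV = PMT × [(1 − (1+r)^−n)/r] for PMT.
Periodic rate r = 0.1055 per year.
With n = 12: PMT = 10,000 / ([(1 − (1+r)^−n)/r]) = CHF 1,507.40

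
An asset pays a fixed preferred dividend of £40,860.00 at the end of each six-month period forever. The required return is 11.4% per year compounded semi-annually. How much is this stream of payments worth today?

Periodic rate r = 0.114/2 per half-year.
Level perpetuity: PV = PMT / r = 40,860 / (0.114/2) = £716,842.11.

£716,842.11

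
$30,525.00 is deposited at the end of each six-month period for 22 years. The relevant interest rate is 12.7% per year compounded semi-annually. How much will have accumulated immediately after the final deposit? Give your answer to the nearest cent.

$6,735,875.72

This is an ordinary annuity: 44 deposits of $30,525.00 at the end of each six-month period.
Periodic rate r = 0.127/2 per half-year; n is counted in half-years.
FV = PMT × [((1+r)^n − 1)/r] = 30,525 × [(1+r)^44 − 1] / r = $6,735,875.72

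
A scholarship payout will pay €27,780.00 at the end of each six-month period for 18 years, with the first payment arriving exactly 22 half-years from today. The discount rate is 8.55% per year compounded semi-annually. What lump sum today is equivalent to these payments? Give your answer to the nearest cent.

€210,005.65

Ordinary annuity of 36 payments, first payment at period 22.
Periodic rate r = 0.0855/2 per half-year; n is counted in half-years.
The ordinary-annuity PV formula values the stream one period before the first payment (period 21); discount that back 21 periods:
PV₀ = 27,780 × [1 − (1+r)^−36] / r × (1+r)^−21 = €210,005.65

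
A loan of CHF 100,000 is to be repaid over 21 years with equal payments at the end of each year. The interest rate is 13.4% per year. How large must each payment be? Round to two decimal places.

Level ordinary annuity; solve PV = PMT × [(1 − (1+r)^−n)/r] for PMT.
Periodic rate r = 0.134 per year.
With n = 21: PMT = 100,000 / ([(1 − (1+r)^−n)/r]) = CHF 14,428.86

CHF 14,428.86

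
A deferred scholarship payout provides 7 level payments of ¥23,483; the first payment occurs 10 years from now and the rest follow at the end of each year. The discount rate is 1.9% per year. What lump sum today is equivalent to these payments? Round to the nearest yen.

Ordinary annuity of 7 payments, first payment at period 10.
Periodic rate r = 0.019 per year.
The ordinary-annuity PV formula values the stream one period before the first payment (period 9); discount that back 9 periods:
PV₀ = 23,483 × [1 − (1+r)^−7] / r × (1+r)^−9 = ¥128,794

¥128,794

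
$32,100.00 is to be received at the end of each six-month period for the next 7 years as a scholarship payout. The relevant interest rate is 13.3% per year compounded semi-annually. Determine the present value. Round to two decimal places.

This is an ordinary annuity: 14 payments of $32,100.00 at the end of each six-month period.
Periodic rate r = 0.133/2 per half-year; n is counted in half-years.
PV = PMT × [(1 − (1+r)^−n)/r] = 32,100 × [1 − (1+r)^−14] / r = $286,717.92

$286,717.92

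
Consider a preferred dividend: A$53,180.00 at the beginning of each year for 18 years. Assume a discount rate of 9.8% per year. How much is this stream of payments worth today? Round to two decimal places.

A$485,098.68

This is an annuity due: 18 payments of A$53,180.00 at the beginning of each year.
Periodic rate r = 0.098 per year.
PV = PMT × [(1 − (1+r)^−n)/r] × (1+r) = 53,180 × [1 − (1+r)^−18] / r × (1+r) = A$485,098.68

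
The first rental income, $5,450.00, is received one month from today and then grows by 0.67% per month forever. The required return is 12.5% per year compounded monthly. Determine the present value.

$1,466,367.71

Periodic rate r = 0.125/12 per month.
Growing perpetuity (Gordon): PV = PMT₁ / (r − g) = 5,450 / (r − 0.0067) = $1,466,367.71.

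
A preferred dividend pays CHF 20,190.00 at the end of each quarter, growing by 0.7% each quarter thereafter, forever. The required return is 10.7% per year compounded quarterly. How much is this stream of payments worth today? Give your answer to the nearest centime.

Periodic rate r = 0.107/4 per quarter.
Growing perpetuity (Gordon): PV = PMT₁ / (r − g) = 20,190 / (r − 0.007) = CHF 1,022,278.48.

CHF 1,022,278.48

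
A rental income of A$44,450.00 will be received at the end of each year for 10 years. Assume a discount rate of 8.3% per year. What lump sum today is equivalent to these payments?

This is an ordinary annuity: 10 payments of A$44,450.00 at the end of each year.
Periodic rate r = 0.083 per year.
PV = PMT × [(1 − (1+r)^−n)/r] = 44,450 × [1 − (1+r)^−10] / r = A$294,268.96

A$294,268.96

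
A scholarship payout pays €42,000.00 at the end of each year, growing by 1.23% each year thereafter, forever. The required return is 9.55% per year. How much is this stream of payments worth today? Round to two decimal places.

Periodic rate r = 0.0955 per year.
Growing perpetuity (Gordon): PV = PMT₁ / (r − g) = 42,000 / (r − 0.0123) = €504,807.69.

€504,807.69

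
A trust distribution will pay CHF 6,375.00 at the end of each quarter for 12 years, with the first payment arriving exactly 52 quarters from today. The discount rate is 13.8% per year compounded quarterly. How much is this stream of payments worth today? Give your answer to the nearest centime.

CHF 26,332.73

Ordinary annuity of 48 payments, first payment at period 52.
Periodic rate r = 0.138/4 per quarter; n is counted in quarters.
The ordinary-annuity PV formula values the stream one period before the first payment (period 51); discount that back 51 periods:
PV₀ = 6,375 × [1 − (1+r)^−48] / r × (1+r)^−51 = CHF 26,332.73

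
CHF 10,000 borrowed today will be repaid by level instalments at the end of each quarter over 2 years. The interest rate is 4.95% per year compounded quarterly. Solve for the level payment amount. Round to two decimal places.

Level ordinary annuity; solve PV = PMT × [(1 − (1+r)^−n)/r] for PMT.
Periodic rate r = 0.0495/4 per quarter; n is counted in quarters.
With n = 8: PMT = 10,000 / ([(1 − (1+r)^−n)/r]) = CHF 1,320.61

CHF 1,320.61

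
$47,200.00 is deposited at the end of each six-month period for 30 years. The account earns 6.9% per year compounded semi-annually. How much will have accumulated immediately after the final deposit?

$9,102,026.83

This is an ordinary annuity: 60 deposits of $47,200.00 at the end of each six-month period.
Periodic rate r = 0.069/2 per half-year; n is counted in half-years.
FV = PMT × [((1+r)^n − 1)/r] = 47,200 × [(1+r)^60 − 1] / r = $9,102,026.83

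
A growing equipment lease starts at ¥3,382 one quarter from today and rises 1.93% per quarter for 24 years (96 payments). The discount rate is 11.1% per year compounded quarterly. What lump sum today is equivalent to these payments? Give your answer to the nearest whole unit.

Periodic rate r = 0.111/4 per quarter; n is counted in quarters.
Growing ordinary annuity: PV = PMT₁ × [1 − ((1+g)/(1+r))^n] / (r − g) = 3,382 × [1 − ((1+0.0193)/(1+r))^96] / (r − 0.0193) = ¥219,056.

¥219,056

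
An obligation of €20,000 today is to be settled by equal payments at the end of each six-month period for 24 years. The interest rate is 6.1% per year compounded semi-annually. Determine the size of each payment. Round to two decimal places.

€798.88

Level ordinary annuity; solve PV = PMT × [(1 − (1+r)^−n)/r] for PMT.
Periodic rate r = 0.061/2 per half-year; n is counted in half-years.
With n = 48: PMT = 20,000 / ([(1 − (1+r)^−n)/r]) = €798.88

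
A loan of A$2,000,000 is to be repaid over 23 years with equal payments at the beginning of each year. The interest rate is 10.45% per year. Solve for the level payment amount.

Level annuity due; solve PV = PMT × [(1 − (1+r)^−n)/r] × (1+r) for PMT.
Periodic rate r = 0.1045 per year.
With n = 23: PMT = 2,000,000 / ([(1 − (1+r)^−n)/r] × (1+r)) = A$210,641.61

A$210,641.61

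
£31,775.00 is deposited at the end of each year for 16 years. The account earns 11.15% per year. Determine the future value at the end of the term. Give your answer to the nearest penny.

This is an ordinary annuity: 16 deposits of £31,775.00 at the end of each year.
Periodic rate r = 0.1115 per year.
FV = PMT × [((1+r)^n − 1)/r] = 31,775 × [(1+r)^16 − 1] / r = £1,261,566.01

£1,261,566.01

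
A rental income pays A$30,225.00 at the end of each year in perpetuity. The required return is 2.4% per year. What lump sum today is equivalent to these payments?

Periodic rate r = 0.024 per year.
Level perpetuity: PV = PMT / r = 30,225 / (0.024) = A$1,259,375.00.

A$1,259,375.00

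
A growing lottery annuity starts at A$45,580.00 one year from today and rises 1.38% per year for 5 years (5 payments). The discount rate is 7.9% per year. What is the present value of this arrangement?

Periodic rate r = 0.079 per year.
Growing ordinary annuity: PV = PMT₁ × [1 − ((1+g)/(1+r))^n] / (r − g) = 45,580 × [1 − ((1+0.0138)/(1+r))^5] / (r − 0.0138) = A$187,184.70.

A$187,184.70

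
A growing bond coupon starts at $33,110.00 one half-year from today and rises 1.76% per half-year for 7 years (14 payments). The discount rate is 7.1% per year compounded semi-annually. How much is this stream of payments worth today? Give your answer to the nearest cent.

Periodic rate r = 0.071/2 per half-year; n is counted in half-years.
Growing ordinary annuity: PV = PMT₁ × [1 − ((1+g)/(1+r))^n] / (r − g) = 33,110 × [1 − ((1+0.0176)/(1+r))^14] / (r − 0.0176) = $400,668.30.

$400,668.30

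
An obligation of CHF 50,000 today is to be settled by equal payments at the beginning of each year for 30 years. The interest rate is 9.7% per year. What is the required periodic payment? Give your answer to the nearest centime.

Level annuity due; solve PV = PMT × [(1 − (1+r)^−n)/r] × (1+r) for PMT.
Periodic rate r = 0.097 per year.
With n = 30: PMT = 50,000 / ([(1 − (1+r)^−n)/r] × (1+r)) = CHF 4,714.39

CHF 4,714.39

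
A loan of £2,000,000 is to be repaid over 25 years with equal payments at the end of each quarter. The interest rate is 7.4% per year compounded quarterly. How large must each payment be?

£44,043.31

Level ordinary annuity; solve PV = PMT × [(1 − (1+r)^−n)/r] for PMT.
Periodic rate r = 0.074/4 per quarter; n is counted in quarters.
With n = 100: PMT = 2,000,000 / ([(1 − (1+r)^−n)/r]) = £44,043.31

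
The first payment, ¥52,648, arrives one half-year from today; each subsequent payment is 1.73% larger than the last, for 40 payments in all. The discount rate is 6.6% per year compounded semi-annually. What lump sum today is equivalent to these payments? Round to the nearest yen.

¥1,536,057

Periodic rate r = 0.066/2 per half-year; n is counted in half-years.
Growing ordinary annuity: PV = PMT₁ × [1 − ((1+g)/(1+r))^n] / (r − g) = 52,648 × [1 − ((1+0.0173)/(1+r))^40] / (r − 0.0173) = ¥1,536,057.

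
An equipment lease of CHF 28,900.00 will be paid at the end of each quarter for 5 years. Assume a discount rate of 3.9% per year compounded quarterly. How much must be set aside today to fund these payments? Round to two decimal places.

This is an ordinary annuity: 20 payments of CHF 28,900.00 at the end of each quarter.
Periodic rate r = 0.039/4 per quarter; n is counted in quarters.
PV = PMT × [(1 − (1+r)^−n)/r] = 28,900 × [1 − (1+r)^−20] / r = CHF 522,831.57

CHF 522,831.57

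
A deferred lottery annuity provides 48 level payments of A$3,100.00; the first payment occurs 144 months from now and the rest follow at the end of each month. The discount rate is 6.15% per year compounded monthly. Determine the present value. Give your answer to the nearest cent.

Ordinary annuity of 48 payments, first payment at period 144.
Periodic rate r = 0.0615/12 per month; n is counted in months.
The ordinary-annuity PV formula values the stream one period before the first payment (period 143); discount that back 143 periods:
PV₀ = 3,100 × [1 − (1+r)^−48] / r × (1+r)^−143 = A$63,361.99

A$63,361.99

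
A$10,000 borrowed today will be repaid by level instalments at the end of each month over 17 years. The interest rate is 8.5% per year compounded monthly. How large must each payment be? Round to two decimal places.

A$92.83

Level ordinary annuity; solve PV = PMT × [(1 − (1+r)^−n)/r] for PMT.
Periodic rate r = 0.085/12 per month; n is counted in months.
With n = 204: PMT = 10,000 / ([(1 − (1+r)^−n)/r]) = A$92.83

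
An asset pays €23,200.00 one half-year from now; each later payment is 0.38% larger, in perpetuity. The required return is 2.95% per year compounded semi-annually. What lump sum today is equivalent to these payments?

€2,118,721.46

Periodic rate r = 0.0295/2 per half-year.
Growing perpetuity (Gordon): PV = PMT₁ / (r − g) = 23,200 / (r − 0.0038) = €2,118,721.46.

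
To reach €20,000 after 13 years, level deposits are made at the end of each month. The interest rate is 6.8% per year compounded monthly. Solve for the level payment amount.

€80.12

Level ordinary annuity; solve FV = PMT × [((1+r)^n − 1)/r] for PMT.
Periodic rate r = 0.068/12 per month; n is counted in months.
With n = 156: PMT = 20,000 / ([((1+r)^n − 1)/r]) = €80.12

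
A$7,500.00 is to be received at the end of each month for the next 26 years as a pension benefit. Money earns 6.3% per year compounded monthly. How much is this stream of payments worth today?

This is an ordinary annuity: 312 payments of A$7,500.00 at the end of each month.
Periodic rate r = 0.063/12 per month; n is counted in months.
PV = PMT × [(1 − (1+r)^−n)/r] = 7,500 × [1 − (1+r)^−312] / r = A$1,149,710.00

A$1,149,710.00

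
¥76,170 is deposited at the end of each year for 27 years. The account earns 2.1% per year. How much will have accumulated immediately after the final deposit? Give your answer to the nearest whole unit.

¥2,729,967

This is an ordinary annuity: 27 deposits of ¥76,170 at the end of each year.
Periodic rate r = 0.021 per year.
FV = PMT × [((1+r)^n − 1)/r] = 76,170 × [(1+r)^27 − 1] / r = ¥2,729,967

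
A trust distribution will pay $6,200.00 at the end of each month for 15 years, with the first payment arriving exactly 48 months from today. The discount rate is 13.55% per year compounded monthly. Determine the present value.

$281,000.35

Ordinary annuity of 180 payments, first payment at period 48.
Periodic rate r = 0.1355/12 per month; n is counted in months.
The ordinary-annuity PV formula values the stream one period before the first payment (period 47); discount that back 47 periods:
PV₀ = 6,200 × [1 − (1+r)^−180] / r × (1+r)^−47 = $281,000.35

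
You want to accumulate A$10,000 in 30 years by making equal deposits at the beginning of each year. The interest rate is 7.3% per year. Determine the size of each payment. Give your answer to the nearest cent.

Level annuity due; solve FV = PMT × [((1+r)^n − 1)/r] × (1+r) for PMT.
Periodic rate r = 0.073 per year.
With n = 30: PMT = 10,000 / ([((1+r)^n − 1)/r] × (1+r)) = A$93.46

A$93.46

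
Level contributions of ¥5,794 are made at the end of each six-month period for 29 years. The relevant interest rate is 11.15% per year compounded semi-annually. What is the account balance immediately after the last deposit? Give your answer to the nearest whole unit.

¥2,313,073

This is an ordinary annuity: 58 deposits of ¥5,794 at the end of each six-month period.
Periodic rate r = 0.1115/2 per half-year; n is counted in half-years.
FV = PMT × [((1+r)^n − 1)/r] = 5,794 × [(1+r)^58 − 1] / r = ¥2,313,073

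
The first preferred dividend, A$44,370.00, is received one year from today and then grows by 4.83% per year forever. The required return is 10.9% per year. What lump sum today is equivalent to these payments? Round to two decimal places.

A$730,971.99

Periodic rate r = 0.109 per year.
Growing perpetuity (Gordon): PV = PMT₁ / (r − g) = 44,370 / (r − 0.0483) = A$730,971.99.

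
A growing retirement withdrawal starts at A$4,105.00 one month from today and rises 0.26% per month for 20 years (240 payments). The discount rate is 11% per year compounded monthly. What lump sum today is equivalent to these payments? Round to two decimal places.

Periodic rate r = 0.11/12 per month; n is counted in months.
Growing ordinary annuity: PV = PMT₁ × [1 − ((1+g)/(1+r))^n] / (r − g) = 4,105 × [1 − ((1+0.0026)/(1+r))^240] / (r − 0.0026) = A$494,653.81.

A$494,653.81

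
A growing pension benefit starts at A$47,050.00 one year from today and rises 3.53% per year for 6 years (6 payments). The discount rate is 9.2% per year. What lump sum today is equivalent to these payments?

A$227,193.65

Periodic rate r = 0.092 per year.
Growing ordinary annuity: PV = PMT₁ × [1 − ((1+g)/(1+r))^n] / (r − g) = 47,050 × [1 − ((1+0.0353)/(1+r))^6] / (r − 0.0353) = A$227,193.65.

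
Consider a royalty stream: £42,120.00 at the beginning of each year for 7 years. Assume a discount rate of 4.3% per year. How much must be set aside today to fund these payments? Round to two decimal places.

This is an annuity due: 7 payments of £42,120.00 at the beginning of each year.
Periodic rate r = 0.043 per year.
PV = PMT × [(1 − (1+r)^−n)/r] × (1+r) = 42,120 × [1 − (1+r)^−7] / r × (1+r) = £260,778.58

£260,778.58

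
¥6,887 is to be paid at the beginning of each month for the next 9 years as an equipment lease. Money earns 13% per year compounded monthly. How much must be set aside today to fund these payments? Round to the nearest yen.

This is an annuity due: 108 payments of ¥6,887 at the beginning of each month.
Periodic rate r = 0.13/12 per month; n is counted in months.
PV = PMT × [(1 − (1+r)^−n)/r] × (1+r) = 6,887 × [1 − (1+r)^−108] / r × (1+r) = ¥441,906

¥441,906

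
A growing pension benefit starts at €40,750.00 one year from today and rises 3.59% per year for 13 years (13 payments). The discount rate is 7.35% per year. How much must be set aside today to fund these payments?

€401,995.49

Periodic rate r = 0.0735 per year.
Growing ordinary annuity: PV = PMT₁ × [1 − ((1+g)/(1+r))^n] / (r − g) = 40,750 × [1 − ((1+0.0359)/(1+r))^13] / (r − 0.0359) = €401,995.49.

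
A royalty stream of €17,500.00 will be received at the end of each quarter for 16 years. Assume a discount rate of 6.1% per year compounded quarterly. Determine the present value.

€711,932.51

This is an ordinary annuity: 64 payments of €17,500.00 at the end of each quarter.
Periodic rate r = 0.061/4 per quarter; n is counted in quarters.
PV = PMT × [(1 − (1+r)^−n)/r] = 17,500 × [1 − (1+r)^−64] / r = €711,932.51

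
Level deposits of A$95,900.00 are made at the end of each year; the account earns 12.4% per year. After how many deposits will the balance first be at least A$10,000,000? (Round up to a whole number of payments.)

Periodic rate r = 0.124 per year.
Ordinary annuity FV: 10,000,000 = 95,900 × [((1+r)^n − 1)/r].
(1+r)^n = 1 + 10,000,000 × r / 95,900, so n = ln(1 + 10,000,000·r/95,900) / ln(1+r) = 22.53.
Round up to a whole number of payments: n = 23.

23 payments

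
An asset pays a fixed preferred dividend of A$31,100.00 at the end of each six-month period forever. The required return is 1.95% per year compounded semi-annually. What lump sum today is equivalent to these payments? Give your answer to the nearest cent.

Periodic rate r = 0.0195/2 per half-year.
Level perpetuity: PV = PMT / r = 31,100 / (0.0195/2) = A$3,189,743.59.

A$3,189,743.59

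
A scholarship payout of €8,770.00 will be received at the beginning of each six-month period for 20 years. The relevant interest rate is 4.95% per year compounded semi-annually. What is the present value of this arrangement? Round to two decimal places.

€226,552.89

This is an annuity due: 40 payments of €8,770.00 at the beginning of each six-month period.
Periodic rate r = 0.0495/2 per half-year; n is counted in half-years.
PV = PMT × [(1 − (1+r)^−n)/r] × (1+r) = 8,770 × [1 − (1+r)^−40] / r × (1+r) = €226,552.89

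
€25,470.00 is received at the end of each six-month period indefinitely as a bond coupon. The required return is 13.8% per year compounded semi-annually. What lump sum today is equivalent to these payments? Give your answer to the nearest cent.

Periodic rate r = 0.138/2 per half-year.
Level perpetuity: PV = PMT / r = 25,470 / (0.138/2) = €369,130.43.

€369,130.43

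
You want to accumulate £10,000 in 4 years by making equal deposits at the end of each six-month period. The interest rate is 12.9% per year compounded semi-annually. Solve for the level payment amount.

Level ordinary annuity; solve FV = PMT × [((1+r)^n − 1)/r] for PMT.
Periodic rate r = 0.129/2 per half-year; n is counted in half-years.
With n = 8: PMT = 10,000 / ([((1+r)^n − 1)/r]) = £994.16

£994.16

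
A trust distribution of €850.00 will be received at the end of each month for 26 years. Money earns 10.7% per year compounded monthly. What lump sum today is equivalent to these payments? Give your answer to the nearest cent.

€89,351.74

This is an ordinary annuity: 312 payments of €850.00 at the end of each month.
Periodic rate r = 0.107/12 per month; n is counted in months.
PV = PMT × [(1 − (1+r)^−n)/r] = 850 × [1 − (1+r)^−312] / r = €89,351.74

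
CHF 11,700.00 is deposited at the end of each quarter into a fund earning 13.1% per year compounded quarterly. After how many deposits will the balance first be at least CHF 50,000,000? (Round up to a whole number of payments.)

Periodic rate r = 0.131/4 per quarter; n is counted in quarters.
Ordinary annuity FV: 50,000,000 = 11,700 × [((1+r)^n − 1)/r].
(1+r)^n = 1 + 50,000,000 × r / 11,700, so n = ln(1 + 50,000,000·r/11,700) / ln(1+r) = 153.56.
Round up to a whole number of payments: n = 154.

154 payments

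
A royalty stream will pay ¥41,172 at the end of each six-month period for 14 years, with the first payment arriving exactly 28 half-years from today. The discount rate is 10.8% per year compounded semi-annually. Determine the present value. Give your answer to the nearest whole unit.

Ordinary annuity of 28 payments, first payment at period 28.
Periodic rate r = 0.108/2 per half-year; n is counted in half-years.
The ordinary-annuity PV formula values the stream one period before the first payment (period 27); discount that back 27 periods:
PV₀ = 41,172 × [1 − (1+r)^−28] / r × (1+r)^−27 = ¥142,030

¥142,030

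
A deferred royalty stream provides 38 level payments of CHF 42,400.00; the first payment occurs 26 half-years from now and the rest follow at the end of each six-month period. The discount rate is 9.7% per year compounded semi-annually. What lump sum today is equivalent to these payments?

Ordinary annuity of 38 payments, first payment at period 26.
Periodic rate r = 0.097/2 per half-year; n is counted in half-years.
The ordinary-annuity PV formula values the stream one period before the first payment (period 25); discount that back 25 periods:
PV₀ = 42,400 × [1 − (1+r)^−38] / r × (1+r)^−25 = CHF 223,315.35

CHF 223,315.35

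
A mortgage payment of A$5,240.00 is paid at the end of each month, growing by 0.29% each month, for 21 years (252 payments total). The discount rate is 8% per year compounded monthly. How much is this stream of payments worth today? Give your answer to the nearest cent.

A$850,266.92

Periodic rate r = 0.08/12 per month; n is counted in months.
Growing ordinary annuity: PV = PMT₁ × [1 − ((1+g)/(1+r))^n] / (r − g) = 5,240 × [1 − ((1+0.0029)/(1+r))^252] / (r − 0.0029) = A$850,266.92.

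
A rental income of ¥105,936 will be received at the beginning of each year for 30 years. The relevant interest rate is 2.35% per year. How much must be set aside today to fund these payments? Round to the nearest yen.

¥2,315,437

This is an annuity due: 30 payments of ¥105,936 at the beginning of each year.
Periodic rate r = 0.0235 per year.
PV = PMT × [(1 − (1+r)^−n)/r] × (1+r) = 105,936 × [1 − (1+r)^−30] / r × (1+r) = ¥2,315,437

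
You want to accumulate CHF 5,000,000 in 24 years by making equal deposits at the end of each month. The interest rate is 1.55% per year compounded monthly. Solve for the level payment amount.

Level ordinary annuity; solve FV = PMT × [((1+r)^n − 1)/r] for PMT.
Periodic rate r = 0.0155/12 per month; n is counted in months.
With n = 288: PMT = 5,000,000 / ([((1+r)^n − 1)/r]) = CHF 14,342.77

CHF 14,342.77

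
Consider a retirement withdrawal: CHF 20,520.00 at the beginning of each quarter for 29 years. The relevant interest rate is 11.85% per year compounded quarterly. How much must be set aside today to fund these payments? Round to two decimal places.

CHF 689,055.58

This is an annuity due: 116 payments of CHF 20,520.00 at the beginning of each quarter.
Periodic rate r = 0.1185/4 per quarter; n is counted in quarters.
PV = PMT × [(1 − (1+r)^−n)/r] × (1+r) = 20,520 × [1 − (1+r)^−116] / r × (1+r) = CHF 689,055.58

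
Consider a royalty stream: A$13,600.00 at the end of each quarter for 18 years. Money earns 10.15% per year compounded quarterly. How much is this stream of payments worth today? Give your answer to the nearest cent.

A$447,738.63

This is an ordinary annuity: 72 payments of A$13,600.00 at the end of each quarter.
Periodic rate r = 0.1015/4 per quarter; n is counted in quarters.
PV = PMT × [(1 − (1+r)^−n)/r] = 13,600 × [1 − (1+r)^−72] / r = A$447,738.63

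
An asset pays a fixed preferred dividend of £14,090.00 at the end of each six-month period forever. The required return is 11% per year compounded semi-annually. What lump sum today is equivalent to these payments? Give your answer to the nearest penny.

Periodic rate r = 0.11/2 per half-year.
Level perpetuity: PV = PMT / r = 14,090 / (0.11/2) = £256,181.82.

£256,181.82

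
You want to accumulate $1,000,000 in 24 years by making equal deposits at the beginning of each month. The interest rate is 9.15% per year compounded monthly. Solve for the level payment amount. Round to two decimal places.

Level annuity due; solve FV = PMT × [((1+r)^n − 1)/r] × (1+r) for PMT.
Periodic rate r = 0.0915/12 per month; n is counted in months.
With n = 288: PMT = 1,000,000 / ([((1+r)^n − 1)/r] × (1+r)) = $956.14

$956.14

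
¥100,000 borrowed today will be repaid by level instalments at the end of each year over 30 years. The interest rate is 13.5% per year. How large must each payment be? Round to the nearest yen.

Level ordinary annuity; solve PV = PMT × [(1 − (1+r)^−n)/r] for PMT.
Periodic rate r = 0.135 per year.
With n = 30: PMT = 100,000 / ([(1 − (1+r)^−n)/r]) = ¥13,809

¥13,809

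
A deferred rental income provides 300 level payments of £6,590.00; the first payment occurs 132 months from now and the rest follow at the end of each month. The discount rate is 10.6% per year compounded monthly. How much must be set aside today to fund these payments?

£218,881.20

Ordinary annuity of 300 payments, first payment at period 132.
Periodic rate r = 0.106/12 per month; n is counted in months.
The ordinary-annuity PV formula values the stream one period before the first payment (period 131); discount that back 131 periods:
PV₀ = 6,590 × [1 − (1+r)^−300] / r × (1+r)^−131 = £218,881.20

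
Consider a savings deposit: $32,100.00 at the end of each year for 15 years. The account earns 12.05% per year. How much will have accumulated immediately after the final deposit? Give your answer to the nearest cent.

This is an ordinary annuity: 15 deposits of $32,100.00 at the end of each year.
Periodic rate r = 0.1205 per year.
FV = PMT × [((1+r)^n − 1)/r] = 32,100 × [(1+r)^15 − 1] / r = $1,201,508.03

$1,201,508.03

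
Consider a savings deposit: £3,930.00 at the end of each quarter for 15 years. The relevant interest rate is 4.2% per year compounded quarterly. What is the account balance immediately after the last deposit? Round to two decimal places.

£326,172.64

This is an ordinary annuity: 60 deposits of £3,930.00 at the end of each quarter.
Periodic rate r = 0.042/4 per quarter; n is counted in quarters.
FV = PMT × [((1+r)^n − 1)/r] = 3,930 × [(1+r)^60 − 1] / r = £326,172.64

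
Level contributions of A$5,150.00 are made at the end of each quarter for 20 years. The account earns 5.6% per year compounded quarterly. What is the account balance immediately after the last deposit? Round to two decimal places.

A$750,847.89

This is an ordinary annuity: 80 deposits of A$5,150.00 at the end of each quarter.
Periodic rate r = 0.056/4 per quarter; n is counted in quarters.
FV = PMT × [((1+r)^n − 1)/r] = 5,150 × [(1+r)^80 − 1] / r = A$750,847.89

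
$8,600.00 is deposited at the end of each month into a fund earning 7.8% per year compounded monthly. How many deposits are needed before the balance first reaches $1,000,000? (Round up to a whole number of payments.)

87 payments

Periodic rate r = 0.078/12 per month; n is counted in months.
Ordinary annuity FV: 1,000,000 = 8,600 × [((1+r)^n − 1)/r].
(1+r)^n = 1 + 1,000,000 × r / 8,600, so n = ln(1 + 1,000,000·r/8,600) / ln(1+r) = 86.89.
Round up to a whole number of payments: n = 87.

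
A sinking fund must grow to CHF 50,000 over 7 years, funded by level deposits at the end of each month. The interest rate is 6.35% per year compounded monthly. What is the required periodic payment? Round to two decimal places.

CHF 474.26

Level ordinary annuity; solve FV = PMT × [((1+r)^n − 1)/r] for PMT.
Periodic rate r = 0.0635/12 per month; n is counted in months.
With n = 84: PMT = 50,000 / ([((1+r)^n − 1)/r]) = CHF 474.26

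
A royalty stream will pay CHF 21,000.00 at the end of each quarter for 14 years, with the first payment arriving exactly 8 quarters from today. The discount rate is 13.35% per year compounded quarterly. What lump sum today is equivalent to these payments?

Ordinary annuity of 56 payments, first payment at period 8.
Periodic rate r = 0.1335/4 per quarter; n is counted in quarters.
The ordinary-annuity PV formula values the stream one period before the first payment (period 7); discount that back 7 periods:
PV₀ = 21,000 × [1 − (1+r)^−56] / r × (1+r)^−7 = CHF 420,492.79

CHF 420,492.79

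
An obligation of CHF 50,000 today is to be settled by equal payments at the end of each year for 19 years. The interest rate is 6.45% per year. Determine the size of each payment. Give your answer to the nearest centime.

Level ordinary annuity; solve PV = PMT × [(1 − (1+r)^−n)/r] for PMT.
Periodic rate r = 0.0645 per year.
With n = 19: PMT = 50,000 / ([(1 − (1+r)^−n)/r]) = CHF 4,639.97

CHF 4,639.97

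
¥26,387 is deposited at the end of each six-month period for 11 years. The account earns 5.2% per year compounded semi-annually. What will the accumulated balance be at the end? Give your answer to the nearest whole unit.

This is an ordinary annuity: 22 deposits of ¥26,387 at the end of each six-month period.
Periodic rate r = 0.052/2 per half-year; n is counted in half-years.
FV = PMT × [((1+r)^n − 1)/r] = 26,387 × [(1+r)^22 − 1] / r = ¥770,199

¥770,199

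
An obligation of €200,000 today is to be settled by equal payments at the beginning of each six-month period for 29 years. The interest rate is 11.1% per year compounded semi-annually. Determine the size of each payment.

Level annuity due; solve PV = PMT × [(1 − (1+r)^−n)/r] × (1+r) for PMT.
Periodic rate r = 0.111/2 per half-year; n is counted in half-years.
With n = 58: PMT = 200,000 / ([(1 − (1+r)^−n)/r] × (1+r)) = €10,995.68

€10,995.68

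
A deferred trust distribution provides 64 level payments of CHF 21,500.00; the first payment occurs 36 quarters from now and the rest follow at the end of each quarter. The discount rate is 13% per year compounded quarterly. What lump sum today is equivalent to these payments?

Ordinary annuity of 64 payments, first payment at period 36.
Periodic rate r = 0.13/4 per quarter; n is counted in quarters.
The ordinary-annuity PV formula values the stream one period before the first payment (period 35); discount that back 35 periods:
PV₀ = 21,500 × [1 − (1+r)^−64] / r × (1+r)^−35 = CHF 188,085.36

CHF 188,085.36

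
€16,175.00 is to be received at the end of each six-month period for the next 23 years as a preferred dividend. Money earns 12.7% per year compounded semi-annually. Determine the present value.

This is an ordinary annuity: 46 payments of €16,175.00 at the end of each six-month period.
Periodic rate r = 0.127/2 per half-year; n is counted in half-years.
PV = PMT × [(1 − (1+r)^−n)/r] = 16,175 × [1 − (1+r)^−46] / r = €239,722.52

€239,722.52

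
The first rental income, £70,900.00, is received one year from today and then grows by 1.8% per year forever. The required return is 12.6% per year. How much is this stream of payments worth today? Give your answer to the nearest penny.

Periodic rate r = 0.126 per year.
Growing perpetuity (Gordon): PV = PMT₁ / (r − g) = 70,900 / (r − 0.018) = £656,481.48.

£656,481.48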